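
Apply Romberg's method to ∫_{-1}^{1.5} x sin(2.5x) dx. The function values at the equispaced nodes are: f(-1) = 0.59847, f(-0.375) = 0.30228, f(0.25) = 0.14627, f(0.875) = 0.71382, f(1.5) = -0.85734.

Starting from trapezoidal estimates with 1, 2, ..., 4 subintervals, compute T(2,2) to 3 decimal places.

T(0,0) (trapezoid, 1 panel, h=2.5000): -0.32359
T(1,0) (trapezoid, 2 panels, h=1.2500): 0.02104
T(2,0) (trapezoid, 4 panels, h=0.6250): 0.64558
T(1,1) = 0.02104 + (0.02104 − (-0.32359))/3 = 0.13592
T(2,1) = 0.64558 + (0.64558 − 0.02104)/3 = 0.85376
T(2,2) = 0.85376 + (0.85376 − 0.13592)/15 = 0.90162

0.902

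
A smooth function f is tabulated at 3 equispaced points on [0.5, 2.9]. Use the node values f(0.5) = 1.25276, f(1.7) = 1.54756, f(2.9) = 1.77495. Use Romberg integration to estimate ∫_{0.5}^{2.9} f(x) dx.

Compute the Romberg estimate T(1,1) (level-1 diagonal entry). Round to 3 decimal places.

T(0,0) (trapezoid, 1 panel, h=2.4000): 3.63325
T(1,0) (trapezoid, 2 panels, h=1.2000): 3.67370
T(1,1) = 3.67370 + (3.67370 − 3.63325)/3 = 3.68718

3.687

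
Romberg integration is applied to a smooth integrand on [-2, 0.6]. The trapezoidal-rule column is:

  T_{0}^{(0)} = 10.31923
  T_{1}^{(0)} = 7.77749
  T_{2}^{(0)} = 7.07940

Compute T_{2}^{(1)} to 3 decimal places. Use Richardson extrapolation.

6.847

Richardson extrapolation on the trapezoidal column (denominator 4−1=3):
T_{2}^{(1)} = 7.07940 + (7.07940 − 7.77749)/3 = 6.84670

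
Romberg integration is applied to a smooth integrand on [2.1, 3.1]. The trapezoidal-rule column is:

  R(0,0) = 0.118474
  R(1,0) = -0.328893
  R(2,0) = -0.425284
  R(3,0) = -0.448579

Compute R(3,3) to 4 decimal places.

-0.4563

R(1,1) = -0.328893 + (-0.328893 − 0.118474)/3 = -0.478015
R(2,1) = (4·(-0.425284) − (-0.328893)) / 3 = -0.457414
R(3,1) = -0.448579 + (-0.448579 − (-0.425284))/3 = -0.456344
R(2,2) = (16·(-0.457414) − (-0.478015)) / 15 = -0.456041
R(3,2) = (16·(-0.456344) − (-0.457414)) / 15 = -0.456273
R(3,3) = -0.456273 + (-0.456273 − (-0.456041))/63 = -0.456277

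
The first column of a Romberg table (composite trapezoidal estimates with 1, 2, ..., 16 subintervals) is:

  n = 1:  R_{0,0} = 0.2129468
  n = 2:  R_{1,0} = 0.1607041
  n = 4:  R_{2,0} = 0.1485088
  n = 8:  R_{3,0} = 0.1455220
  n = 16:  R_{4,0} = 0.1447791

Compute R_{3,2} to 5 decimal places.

Richardson extrapolation on the trapezoidal column (denominator 4−1=3):
R_{2,1} = 0.1485088 + (0.1485088 − 0.1607041)/3 = 0.1444437
R_{3,1} = (4·0.1455220 − 0.1485088) / 3 = 0.1445264
R_{3,2} = (16·0.1445264 − 0.1444437) / 15 = 0.1445319
(Column j=1 coincides with Simpson's rule on the same nodes.)

0.14453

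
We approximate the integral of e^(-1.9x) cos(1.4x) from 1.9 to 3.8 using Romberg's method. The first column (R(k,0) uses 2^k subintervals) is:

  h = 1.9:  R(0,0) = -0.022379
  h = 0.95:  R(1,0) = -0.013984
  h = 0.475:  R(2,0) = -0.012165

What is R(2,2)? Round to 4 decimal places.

Richardson extrapolation on the trapezoidal column (denominator 4−1=3):
R(1,1) = -0.013984 + (-0.013984 − (-0.022379))/3 = -0.011186
R(2,1) = (4·(-0.012165) − (-0.013984)) / 3 = -0.011559
R(2,2) = (16·(-0.011559) − (-0.011186)) / 15 = -0.011584

-0.0116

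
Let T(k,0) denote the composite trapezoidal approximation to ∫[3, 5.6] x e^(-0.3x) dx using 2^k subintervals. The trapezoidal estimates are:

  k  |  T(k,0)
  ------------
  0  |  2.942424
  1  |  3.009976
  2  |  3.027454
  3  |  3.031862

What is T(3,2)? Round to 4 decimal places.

T(2,1) = 3.027454 + (3.027454 − 3.009976)/3 = 3.033280
T(3,1) = (4·3.031862 − 3.027454) / 3 = 3.033331
T(3,2) = (16·3.033331 − 3.033280) / 15 = 3.033334

3.0333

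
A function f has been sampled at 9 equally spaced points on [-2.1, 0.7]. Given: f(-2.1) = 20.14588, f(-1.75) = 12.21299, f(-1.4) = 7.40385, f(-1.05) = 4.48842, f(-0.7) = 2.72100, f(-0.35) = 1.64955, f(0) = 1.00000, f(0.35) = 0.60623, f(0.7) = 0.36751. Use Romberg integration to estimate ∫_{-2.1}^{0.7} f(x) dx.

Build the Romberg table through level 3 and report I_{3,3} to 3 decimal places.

13.831

I_{0,0} (trapezoid, 1 panel, h=2.8000): 28.71875
I_{1,0} (trapezoid, 2 panels, h=1.4000): 18.16877
I_{2,0} (trapezoid, 4 panels, h=0.7000): 14.96708
I_{3,0} (trapezoid, 8 panels, h=0.3500): 14.11856
I_{1,1} = 18.16877 + (18.16877 − 28.71875)/3 = 14.65211
I_{2,1} = 14.96708 + (14.96708 − 18.16877)/3 = 13.89985
I_{3,1} = 14.11856 + (14.11856 − 14.96708)/3 = 13.83572
I_{2,2} = 13.89985 + (13.89985 − 14.65211)/15 = 13.84970
I_{3,2} = 13.83572 + (13.83572 − 13.89985)/15 = 13.83144
I_{3,3} = 13.83144 + (13.83144 − 13.84970)/63 = 13.83115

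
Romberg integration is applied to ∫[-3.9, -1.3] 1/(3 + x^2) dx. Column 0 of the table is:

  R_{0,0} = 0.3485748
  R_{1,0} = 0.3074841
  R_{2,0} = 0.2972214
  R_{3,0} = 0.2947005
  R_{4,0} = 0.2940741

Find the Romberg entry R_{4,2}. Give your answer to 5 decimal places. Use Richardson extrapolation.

0.29387

R_{3,1} = (4·0.2947005 − 0.2972214) / 3 = 0.2938602
R_{4,1} = (4·0.2940741 − 0.2947005) / 3 = 0.2938653
R_{4,2} = 0.2938653 + (0.2938653 − 0.2938602)/15 = 0.2938656
(Column j=1 coincides with Simpson's rule on the same nodes.)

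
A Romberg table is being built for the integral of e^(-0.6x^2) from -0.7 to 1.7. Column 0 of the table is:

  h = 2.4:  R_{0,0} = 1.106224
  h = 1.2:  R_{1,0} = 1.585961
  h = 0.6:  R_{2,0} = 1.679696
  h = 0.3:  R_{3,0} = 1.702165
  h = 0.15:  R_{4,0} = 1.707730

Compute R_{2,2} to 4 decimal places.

Richardson extrapolation on the trapezoidal column (denominator 4−1=3):
R_{1,1} = (4·1.585961 − 1.106224) / 3 = 1.745873
R_{2,1} = (4·1.679696 − 1.585961) / 3 = 1.710941
R_{2,2} = (16·1.710941 − 1.745873) / 15 = 1.708612

1.7086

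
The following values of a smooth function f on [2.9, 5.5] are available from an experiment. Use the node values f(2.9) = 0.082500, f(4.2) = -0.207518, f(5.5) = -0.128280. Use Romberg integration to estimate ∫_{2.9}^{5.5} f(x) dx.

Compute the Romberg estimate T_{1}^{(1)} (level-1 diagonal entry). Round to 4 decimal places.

T_{0}^{(0)} (trapezoid, 1 panel, h=2.6000): -0.059514
T_{1}^{(0)} (trapezoid, 2 panels, h=1.3000): -0.299530
T_{1}^{(1)} = -0.299530 + (-0.299530 − (-0.059514))/3 = -0.379535

-0.3795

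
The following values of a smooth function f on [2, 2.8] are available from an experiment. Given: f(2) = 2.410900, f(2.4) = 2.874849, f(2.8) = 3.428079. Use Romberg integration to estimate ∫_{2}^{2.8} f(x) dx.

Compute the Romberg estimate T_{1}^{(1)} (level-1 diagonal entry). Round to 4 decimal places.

2.3118

T_{0}^{(0)} (trapezoid, 1 panel, h=0.8000): 2.335592
T_{1}^{(0)} (trapezoid, 2 panels, h=0.4000): 2.317735
T_{1}^{(1)} = 2.317735 + (2.317735 − 2.335592)/3 = 2.311783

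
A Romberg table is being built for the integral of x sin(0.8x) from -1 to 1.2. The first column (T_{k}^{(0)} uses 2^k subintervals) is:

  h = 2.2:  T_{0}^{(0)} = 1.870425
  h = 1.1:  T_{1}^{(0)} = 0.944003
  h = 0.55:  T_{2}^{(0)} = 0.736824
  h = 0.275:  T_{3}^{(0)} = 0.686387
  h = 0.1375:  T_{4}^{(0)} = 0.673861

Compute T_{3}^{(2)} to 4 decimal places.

Richardson extrapolation on the trapezoidal column (denominator 4−1=3):
T_{2}^{(1)} = 0.736824 + (0.736824 − 0.944003)/3 = 0.667764
T_{3}^{(1)} = 0.686387 + (0.686387 − 0.736824)/3 = 0.669575
T_{3}^{(2)} = (16·0.669575 − 0.667764) / 15 = 0.669696
(Column j=1 coincides with Simpson's rule on the same nodes.)

0.6697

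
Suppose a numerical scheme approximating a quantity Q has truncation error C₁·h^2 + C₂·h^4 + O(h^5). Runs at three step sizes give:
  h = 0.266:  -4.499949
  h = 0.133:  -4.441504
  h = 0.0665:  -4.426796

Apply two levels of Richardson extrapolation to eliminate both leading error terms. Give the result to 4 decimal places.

-4.4219

First eliminate the h^2 term (factor 2^2 = 4):
  B₁ = (4·(-4.441504) − (-4.499949))/3 = -4.422022
  B₂ = (4·(-4.426796) − (-4.441504))/3 = -4.421893
Then eliminate the h^4 term (factor 2^4 = 16):
  (16·(-4.421893) − (-4.422022))/15 = -4.421884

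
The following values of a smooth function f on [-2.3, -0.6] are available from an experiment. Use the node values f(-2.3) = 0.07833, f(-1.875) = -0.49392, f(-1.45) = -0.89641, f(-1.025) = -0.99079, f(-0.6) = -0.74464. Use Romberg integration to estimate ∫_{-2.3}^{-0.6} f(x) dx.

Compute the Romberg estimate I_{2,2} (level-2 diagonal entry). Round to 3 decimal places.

I_{0,0} (trapezoid, 1 panel, h=1.7000): -0.56636
I_{1,0} (trapezoid, 2 panels, h=0.8500): -1.04513
I_{2,0} (trapezoid, 4 panels, h=0.4250): -1.15357
I_{1,1} = -1.04513 + (-1.04513 − (-0.56636))/3 = -1.20472
I_{2,1} = -1.15357 + (-1.15357 − (-1.04513))/3 = -1.18972
I_{2,2} = -1.18972 + (-1.18972 − (-1.20472))/15 = -1.18872

-1.189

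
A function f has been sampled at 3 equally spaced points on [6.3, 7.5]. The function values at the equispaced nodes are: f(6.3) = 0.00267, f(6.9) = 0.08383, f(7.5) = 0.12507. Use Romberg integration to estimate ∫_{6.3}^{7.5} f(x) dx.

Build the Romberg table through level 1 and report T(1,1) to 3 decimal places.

0.093

T(0,0) (trapezoid, 1 panel, h=1.2000): 0.07664
T(1,0) (trapezoid, 2 panels, h=0.6000): 0.08862
T(1,1) = 0.08862 + (0.08862 − 0.07664)/3 = 0.09261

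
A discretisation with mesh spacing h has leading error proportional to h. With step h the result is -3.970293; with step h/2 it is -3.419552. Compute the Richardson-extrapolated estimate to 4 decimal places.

The leading error scales as h; refining by a factor of 2 reduces it by 2^1 = 2.
Extrapolated value = (2·A(h/2) − A(h)) / (2 − 1)
= (2·(-3.419552) − (-3.970293)) / 1
= -2.868811 / 1 = -2.868811

-2.8688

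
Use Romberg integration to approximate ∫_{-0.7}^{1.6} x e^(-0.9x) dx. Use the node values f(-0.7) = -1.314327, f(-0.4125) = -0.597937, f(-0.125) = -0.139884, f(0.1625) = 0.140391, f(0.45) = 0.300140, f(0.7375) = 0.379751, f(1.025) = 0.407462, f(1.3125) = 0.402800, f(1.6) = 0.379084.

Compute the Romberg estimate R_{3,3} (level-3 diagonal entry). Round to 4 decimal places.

0.1440

R_{0,0} (trapezoid, 1 panel, h=2.3000): -1.075529
R_{1,0} (trapezoid, 2 panels, h=1.1500): -0.192604
R_{2,0} (trapezoid, 4 panels, h=0.5750): 0.057555
R_{3,0} (trapezoid, 8 panels, h=0.2875): 0.122217
R_{1,1} = -0.192604 + (-0.192604 − (-1.075529))/3 = 0.101704
R_{2,1} = 0.057555 + (0.057555 − (-0.192604))/3 = 0.140941
R_{3,1} = 0.122217 + (0.122217 − 0.057555)/3 = 0.143771
R_{2,2} = 0.140941 + (0.140941 − 0.101704)/15 = 0.143557
R_{3,2} = 0.143771 + (0.143771 − 0.140941)/15 = 0.143960
R_{3,3} = 0.143960 + (0.143960 − 0.143557)/63 = 0.143966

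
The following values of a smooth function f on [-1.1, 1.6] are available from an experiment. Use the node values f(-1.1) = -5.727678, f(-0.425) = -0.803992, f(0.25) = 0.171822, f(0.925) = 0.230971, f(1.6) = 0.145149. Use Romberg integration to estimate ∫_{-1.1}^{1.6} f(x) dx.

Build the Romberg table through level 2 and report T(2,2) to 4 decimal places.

T(0,0) (trapezoid, 1 panel, h=2.7000): -7.536414
T(1,0) (trapezoid, 2 panels, h=1.3500): -3.536247
T(2,0) (trapezoid, 4 panels, h=0.6750): -2.154913
T(1,1) = -3.536247 + (-3.536247 − (-7.536414))/3 = -2.202858
T(2,1) = -2.154913 + (-2.154913 − (-3.536247))/3 = -1.694468
T(2,2) = -1.694468 + (-1.694468 − (-2.202858))/15 = -1.660575

-1.6606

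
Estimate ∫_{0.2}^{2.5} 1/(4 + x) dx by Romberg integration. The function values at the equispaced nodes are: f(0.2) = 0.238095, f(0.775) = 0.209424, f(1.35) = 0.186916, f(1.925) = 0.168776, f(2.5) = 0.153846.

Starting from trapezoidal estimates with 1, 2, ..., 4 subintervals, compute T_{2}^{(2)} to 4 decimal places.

0.4367

T_{0}^{(0)} (trapezoid, 1 panel, h=2.3000): 0.450732
T_{1}^{(0)} (trapezoid, 2 panels, h=1.1500): 0.440319
T_{2}^{(0)} (trapezoid, 4 panels, h=0.5750): 0.437625
T_{1}^{(1)} = 0.440319 + (0.440319 − 0.450732)/3 = 0.436848
T_{2}^{(1)} = 0.437625 + (0.437625 − 0.440319)/3 = 0.436727
T_{2}^{(2)} = 0.436727 + (0.436727 − 0.436848)/15 = 0.436719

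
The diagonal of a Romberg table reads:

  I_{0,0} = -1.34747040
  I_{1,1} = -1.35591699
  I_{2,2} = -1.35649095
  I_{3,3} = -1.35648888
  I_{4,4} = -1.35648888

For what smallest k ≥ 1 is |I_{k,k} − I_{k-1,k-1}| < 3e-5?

k = 3

|I_{1,1} − I_{0,0}| = 0.00844659 ≥ 3e-5
|I_{2,2} − I_{1,1}| = 0.00057396 ≥ 3e-5
|I_{3,3} − I_{2,2}| = 0.00000207 < 3e-5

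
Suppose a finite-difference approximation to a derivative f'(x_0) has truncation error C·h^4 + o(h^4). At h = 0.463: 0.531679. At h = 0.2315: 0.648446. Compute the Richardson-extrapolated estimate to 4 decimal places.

Extrapolated value = (16·A(h/2) − A(h)) / (16 − 1)
= (16·0.648446 − 0.531679) / 15
= 9.843457 / 15 = 0.656230

0.6562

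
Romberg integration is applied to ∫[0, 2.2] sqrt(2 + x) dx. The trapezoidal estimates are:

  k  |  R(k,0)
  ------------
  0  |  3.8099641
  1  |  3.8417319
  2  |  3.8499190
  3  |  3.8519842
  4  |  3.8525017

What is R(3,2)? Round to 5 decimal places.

3.85267

Richardson extrapolation on the trapezoidal column (denominator 4−1=3):
R(2,1) = 3.8499190 + (3.8499190 − 3.8417319)/3 = 3.8526480
R(3,1) = 3.8519842 + (3.8519842 − 3.8499190)/3 = 3.8526726
R(3,2) = (16·3.8526726 − 3.8526480) / 15 = 3.8526742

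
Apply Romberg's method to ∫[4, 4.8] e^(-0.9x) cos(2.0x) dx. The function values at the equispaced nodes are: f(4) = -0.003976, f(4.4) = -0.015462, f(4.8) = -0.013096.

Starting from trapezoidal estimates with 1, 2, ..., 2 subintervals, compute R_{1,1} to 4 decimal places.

R_{0,0} (trapezoid, 1 panel, h=0.8000): -0.006829
R_{1,0} (trapezoid, 2 panels, h=0.4000): -0.009599
R_{1,1} = -0.009599 + (-0.009599 − (-0.006829))/3 = -0.010522

-0.0105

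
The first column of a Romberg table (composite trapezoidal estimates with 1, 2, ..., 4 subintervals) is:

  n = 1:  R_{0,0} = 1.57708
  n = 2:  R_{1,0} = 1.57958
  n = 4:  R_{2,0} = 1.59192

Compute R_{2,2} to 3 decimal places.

1.597

Richardson extrapolation on the trapezoidal column (denominator 4−1=3):
R_{1,1} = (4·1.57958 − 1.57708) / 3 = 1.58041
R_{2,1} = 1.59192 + (1.59192 − 1.57958)/3 = 1.59603
R_{2,2} = 1.59603 + (1.59603 − 1.58041)/15 = 1.59707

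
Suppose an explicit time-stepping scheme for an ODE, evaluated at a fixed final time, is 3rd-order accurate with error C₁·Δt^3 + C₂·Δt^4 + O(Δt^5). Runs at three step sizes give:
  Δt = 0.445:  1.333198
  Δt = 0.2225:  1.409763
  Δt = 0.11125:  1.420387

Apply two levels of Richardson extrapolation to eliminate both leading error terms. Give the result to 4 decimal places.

First eliminate the Δt^3 term (factor 2^3 = 8):
  B₁ = (8·1.409763 − 1.333198)/7 = 1.420701
  B₂ = (8·1.420387 − 1.409763)/7 = 1.421905
Then eliminate the Δt^4 term (factor 2^4 = 16):
  (16·1.421905 − 1.420701)/15 = 1.421985

1.4220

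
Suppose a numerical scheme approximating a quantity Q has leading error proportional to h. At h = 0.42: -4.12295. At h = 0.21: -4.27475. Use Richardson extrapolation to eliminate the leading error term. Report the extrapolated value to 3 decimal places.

The leading error scales as h; refining by a factor of 2 reduces it by 2^1 = 2.
Extrapolated value = (2·A(h/2) − A(h)) / (2 − 1)
= (2·(-4.27475) − (-4.12295)) / 1
= -4.42655 / 1 = -4.42655

-4.427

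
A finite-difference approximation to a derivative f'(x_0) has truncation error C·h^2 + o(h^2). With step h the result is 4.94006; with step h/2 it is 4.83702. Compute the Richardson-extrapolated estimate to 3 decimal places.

The leading error scales as h^2; refining by a factor of 2 reduces it by 2^2 = 4.
Extrapolated value = (4·A(h/2) − A(h)) / (4 − 1)
= (4·4.83702 − 4.94006) / 3
= 14.40802 / 3 = 4.80267

4.803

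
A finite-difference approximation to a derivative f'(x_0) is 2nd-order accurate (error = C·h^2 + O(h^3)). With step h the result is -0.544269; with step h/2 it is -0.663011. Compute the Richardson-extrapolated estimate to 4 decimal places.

-0.7026

The leading error scales as h^2; refining by a factor of 2 reduces it by 2^2 = 4.
Extrapolated value = (4·A(h/2) − A(h)) / (4 − 1)
= (4·(-0.663011) − (-0.544269)) / 3
= -2.107775 / 3 = -0.702592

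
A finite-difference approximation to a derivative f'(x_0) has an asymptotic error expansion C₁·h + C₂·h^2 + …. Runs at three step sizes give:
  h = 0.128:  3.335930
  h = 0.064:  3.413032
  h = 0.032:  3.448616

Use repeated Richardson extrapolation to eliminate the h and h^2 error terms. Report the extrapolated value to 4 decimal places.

3.4822

First eliminate the h term (factor 2^1 = 2):
  B₁ = (2·3.413032 − 3.335930)/1 = 3.490134
  B₂ = (2·3.448616 − 3.413032)/1 = 3.484200
Then eliminate the h^2 term (factor 2^2 = 4):
  (4·3.484200 − 3.490134)/3 = 3.482222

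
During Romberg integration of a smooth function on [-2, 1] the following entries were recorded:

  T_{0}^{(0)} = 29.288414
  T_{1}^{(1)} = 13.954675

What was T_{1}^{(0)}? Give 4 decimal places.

From T_{1}^{(1)} = (4·T_{1}^{(0)} − T_{0}^{(0)})/3, solve for T_{1}^{(0)}:
4·T_{1}^{(0)} = 3·13.954675 + 29.288414 = 71.152439
T_{1}^{(0)} = 17.788110

17.7881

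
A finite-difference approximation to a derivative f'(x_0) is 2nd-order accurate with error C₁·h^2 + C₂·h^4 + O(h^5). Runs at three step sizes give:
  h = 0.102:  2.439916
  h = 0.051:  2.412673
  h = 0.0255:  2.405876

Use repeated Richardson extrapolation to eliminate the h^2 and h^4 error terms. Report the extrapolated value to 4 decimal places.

2.4036

First eliminate the h^2 term (factor 2^2 = 4):
  B₁ = (4·2.412673 − 2.439916)/3 = 2.403592
  B₂ = (4·2.405876 − 2.412673)/3 = 2.403610
Then eliminate the h^4 term (factor 2^4 = 16):
  (16·2.403610 − 2.403592)/15 = 2.403611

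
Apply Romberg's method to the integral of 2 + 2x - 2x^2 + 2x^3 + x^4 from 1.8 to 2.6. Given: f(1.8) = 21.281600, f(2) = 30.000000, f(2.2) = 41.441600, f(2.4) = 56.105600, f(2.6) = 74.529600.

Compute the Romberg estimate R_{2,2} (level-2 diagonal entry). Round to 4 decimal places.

R_{0,0} (trapezoid, 1 panel, h=0.8000): 38.324480
R_{1,0} (trapezoid, 2 panels, h=0.4000): 35.738880
R_{2,0} (trapezoid, 4 panels, h=0.2000): 35.090560
R_{1,1} = 35.738880 + (35.738880 − 38.324480)/3 = 34.877013
R_{2,1} = 35.090560 + (35.090560 − 35.738880)/3 = 34.874453
R_{2,2} = 34.874453 + (34.874453 − 34.877013)/15 = 34.874282

34.8743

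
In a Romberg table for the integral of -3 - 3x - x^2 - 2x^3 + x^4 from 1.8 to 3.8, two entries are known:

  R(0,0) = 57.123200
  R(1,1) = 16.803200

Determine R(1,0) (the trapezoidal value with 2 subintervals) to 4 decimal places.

From R(1,1) = (4·R(1,0) − R(0,0))/3, solve for R(1,0):
4·R(1,0) = 3·16.803200 + 57.123200 = 107.532800
R(1,0) = 26.883200

26.8832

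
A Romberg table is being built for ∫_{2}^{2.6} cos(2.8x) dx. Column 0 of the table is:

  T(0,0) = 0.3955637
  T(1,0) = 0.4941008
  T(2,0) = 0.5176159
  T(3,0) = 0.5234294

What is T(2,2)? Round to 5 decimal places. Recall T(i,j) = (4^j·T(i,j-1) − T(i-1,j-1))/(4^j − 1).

T(1,1) = 0.4941008 + (0.4941008 − 0.3955637)/3 = 0.5269465
T(2,1) = 0.5176159 + (0.5176159 − 0.4941008)/3 = 0.5254543
T(2,2) = 0.5254543 + (0.5254543 − 0.5269465)/15 = 0.5253548

0.52535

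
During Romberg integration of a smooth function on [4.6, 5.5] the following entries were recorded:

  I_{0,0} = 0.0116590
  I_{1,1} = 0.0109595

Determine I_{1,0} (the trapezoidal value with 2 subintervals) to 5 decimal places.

0.01113

From I_{1,1} = (4·I_{1,0} − I_{0,0})/3, solve for I_{1,0}:
4·I_{1,0} = 3·0.0109595 + 0.0116590 = 0.0445375
I_{1,0} = 0.0111344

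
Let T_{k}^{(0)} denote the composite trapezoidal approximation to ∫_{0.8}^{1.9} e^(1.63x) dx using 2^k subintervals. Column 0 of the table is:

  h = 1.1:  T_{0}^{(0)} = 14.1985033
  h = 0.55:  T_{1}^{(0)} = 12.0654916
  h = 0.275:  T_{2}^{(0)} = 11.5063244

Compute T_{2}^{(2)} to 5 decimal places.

Richardson extrapolation on the trapezoidal column (denominator 4−1=3):
T_{1}^{(1)} = (4·12.0654916 − 14.1985033) / 3 = 11.3544877
T_{2}^{(1)} = 11.5063244 + (11.5063244 − 12.0654916)/3 = 11.3199353
T_{2}^{(2)} = (16·11.3199353 − 11.3544877) / 15 = 11.3176318

11.31763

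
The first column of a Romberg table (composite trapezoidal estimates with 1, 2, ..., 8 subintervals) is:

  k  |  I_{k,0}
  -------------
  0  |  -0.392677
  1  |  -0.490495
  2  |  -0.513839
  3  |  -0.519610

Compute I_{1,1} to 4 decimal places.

-0.5231

Richardson extrapolation on the trapezoidal column (denominator 4−1=3):
I_{1,1} = -0.490495 + (-0.490495 − (-0.392677))/3 = -0.523101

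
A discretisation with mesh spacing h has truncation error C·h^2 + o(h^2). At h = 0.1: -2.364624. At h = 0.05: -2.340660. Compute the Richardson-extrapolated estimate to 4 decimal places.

-2.3327

Extrapolated value = (4·A(h/2) − A(h)) / (4 − 1)
= (4·(-2.340660) − (-2.364624)) / 3
= -6.998016 / 3 = -2.332672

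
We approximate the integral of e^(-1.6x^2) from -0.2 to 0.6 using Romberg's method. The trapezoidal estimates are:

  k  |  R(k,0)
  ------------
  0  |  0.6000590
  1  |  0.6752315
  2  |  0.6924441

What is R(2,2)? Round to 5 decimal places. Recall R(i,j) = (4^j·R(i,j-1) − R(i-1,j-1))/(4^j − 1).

Richardson extrapolation on the trapezoidal column (denominator 4−1=3):
R(1,1) = 0.6752315 + (0.6752315 − 0.6000590)/3 = 0.7002890
R(2,1) = (4·0.6924441 − 0.6752315) / 3 = 0.6981816
R(2,2) = (16·0.6981816 − 0.7002890) / 15 = 0.6980411

0.69804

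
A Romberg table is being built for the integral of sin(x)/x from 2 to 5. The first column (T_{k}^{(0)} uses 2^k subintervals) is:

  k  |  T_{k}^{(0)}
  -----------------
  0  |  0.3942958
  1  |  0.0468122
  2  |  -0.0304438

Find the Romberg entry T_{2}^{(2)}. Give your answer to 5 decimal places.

-0.05534

Richardson extrapolation on the trapezoidal column (denominator 4−1=3):
T_{1}^{(1)} = (4·0.0468122 − 0.3942958) / 3 = -0.0690157
T_{2}^{(1)} = (4·(-0.0304438) − 0.0468122) / 3 = -0.0561958
T_{2}^{(2)} = -0.0561958 + (-0.0561958 − (-0.0690157))/15 = -0.0553411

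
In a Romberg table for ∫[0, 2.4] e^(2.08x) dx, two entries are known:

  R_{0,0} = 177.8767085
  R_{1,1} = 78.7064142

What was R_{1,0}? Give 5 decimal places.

103.49899

From R_{1,1} = (4·R_{1,0} − R_{0,0})/3, solve for R_{1,0}:
4·R_{1,0} = 3·78.7064142 + 177.8767085 = 413.9959511
R_{1,0} = 103.4989878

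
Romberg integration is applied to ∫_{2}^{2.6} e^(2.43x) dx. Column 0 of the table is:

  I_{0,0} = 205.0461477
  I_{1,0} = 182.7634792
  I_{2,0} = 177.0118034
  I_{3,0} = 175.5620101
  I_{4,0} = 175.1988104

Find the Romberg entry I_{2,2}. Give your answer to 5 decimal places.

175.07849

I_{1,1} = 182.7634792 + (182.7634792 − 205.0461477)/3 = 175.3359230
I_{2,1} = (4·177.0118034 − 182.7634792) / 3 = 175.0945781
I_{2,2} = 175.0945781 + (175.0945781 − 175.3359230)/15 = 175.0784884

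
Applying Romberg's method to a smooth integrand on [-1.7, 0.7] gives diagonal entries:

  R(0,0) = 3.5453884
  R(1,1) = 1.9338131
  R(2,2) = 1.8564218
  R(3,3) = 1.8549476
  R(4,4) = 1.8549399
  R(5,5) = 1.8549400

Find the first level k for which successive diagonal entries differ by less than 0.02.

k = 3

|R(1,1) − R(0,0)| = 1.6115753 ≥ 0.02
|R(2,2) − R(1,1)| = 0.0773913 ≥ 0.02
|R(3,3) − R(2,2)| = 0.0014742 < 0.02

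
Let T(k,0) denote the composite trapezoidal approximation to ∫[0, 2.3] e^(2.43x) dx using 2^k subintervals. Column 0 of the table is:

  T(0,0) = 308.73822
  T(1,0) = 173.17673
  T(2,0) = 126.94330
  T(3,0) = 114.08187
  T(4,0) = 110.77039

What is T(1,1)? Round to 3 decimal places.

127.990

Richardson extrapolation on the trapezoidal column (denominator 4−1=3):
T(1,1) = (4·173.17673 − 308.73822) / 3 = 127.98957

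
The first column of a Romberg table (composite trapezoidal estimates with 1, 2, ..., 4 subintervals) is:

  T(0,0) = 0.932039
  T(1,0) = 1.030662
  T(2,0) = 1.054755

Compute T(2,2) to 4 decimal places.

1.0627

Richardson extrapolation on the trapezoidal column (denominator 4−1=3):
T(1,1) = 1.030662 + (1.030662 − 0.932039)/3 = 1.063536
T(2,1) = (4·1.054755 − 1.030662) / 3 = 1.062786
T(2,2) = (16·1.062786 − 1.063536) / 15 = 1.062736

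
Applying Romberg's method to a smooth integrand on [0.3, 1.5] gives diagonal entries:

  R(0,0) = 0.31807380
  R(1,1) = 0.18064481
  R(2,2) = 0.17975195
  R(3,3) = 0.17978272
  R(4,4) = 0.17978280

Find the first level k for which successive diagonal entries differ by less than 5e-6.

|R(1,1) − R(0,0)| = 0.13742899 ≥ 5e-6
|R(2,2) − R(1,1)| = 0.00089286 ≥ 5e-6
|R(3,3) − R(2,2)| = 0.00003077 ≥ 5e-6
|R(4,4) − R(3,3)| = 0.00000008 < 5e-6

k = 4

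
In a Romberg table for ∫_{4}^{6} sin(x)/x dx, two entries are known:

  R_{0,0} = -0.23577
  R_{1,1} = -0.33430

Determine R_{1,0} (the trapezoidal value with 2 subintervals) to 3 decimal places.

From R_{1,1} = (4·R_{1,0} − R_{0,0})/3, solve for R_{1,0}:
4·R_{1,0} = 3·(-0.33430) + (-0.23577) = -1.23867
R_{1,0} = -0.30967

-0.310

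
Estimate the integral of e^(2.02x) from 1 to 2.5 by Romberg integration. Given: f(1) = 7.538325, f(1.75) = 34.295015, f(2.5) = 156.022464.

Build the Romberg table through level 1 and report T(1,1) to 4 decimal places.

T(0,0) (trapezoid, 1 panel, h=1.5000): 122.670592
T(1,0) (trapezoid, 2 panels, h=0.7500): 87.056557
T(1,1) = 87.056557 + (87.056557 − 122.670592)/3 = 75.185212

75.1852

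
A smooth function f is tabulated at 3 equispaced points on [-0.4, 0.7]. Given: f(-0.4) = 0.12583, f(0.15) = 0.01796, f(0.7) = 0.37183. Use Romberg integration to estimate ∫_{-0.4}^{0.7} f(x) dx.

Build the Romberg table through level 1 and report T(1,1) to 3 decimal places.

T(0,0) (trapezoid, 1 panel, h=1.1000): 0.27371
T(1,0) (trapezoid, 2 panels, h=0.5500): 0.14673
T(1,1) = 0.14673 + (0.14673 − 0.27371)/3 = 0.10440

0.104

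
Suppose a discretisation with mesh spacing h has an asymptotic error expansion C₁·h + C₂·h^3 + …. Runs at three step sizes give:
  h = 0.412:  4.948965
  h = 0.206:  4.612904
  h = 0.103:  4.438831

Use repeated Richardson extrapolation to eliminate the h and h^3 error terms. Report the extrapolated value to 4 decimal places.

First eliminate the h term (factor 2^1 = 2):
  B₁ = (2·4.612904 − 4.948965)/1 = 4.276843
  B₂ = (2·4.438831 − 4.612904)/1 = 4.264758
Then eliminate the h^3 term (factor 2^3 = 8):
  (8·4.264758 − 4.276843)/7 = 4.263032

4.2630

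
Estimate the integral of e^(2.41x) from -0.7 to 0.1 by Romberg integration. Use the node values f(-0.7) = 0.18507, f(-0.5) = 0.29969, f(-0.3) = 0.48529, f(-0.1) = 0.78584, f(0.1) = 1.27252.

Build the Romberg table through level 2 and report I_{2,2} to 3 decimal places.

I_{0,0} (trapezoid, 1 panel, h=0.8000): 0.58304
I_{1,0} (trapezoid, 2 panels, h=0.4000): 0.48563
I_{2,0} (trapezoid, 4 panels, h=0.2000): 0.45992
I_{1,1} = 0.48563 + (0.48563 − 0.58304)/3 = 0.45316
I_{2,1} = 0.45992 + (0.45992 − 0.48563)/3 = 0.45135
I_{2,2} = 0.45135 + (0.45135 − 0.45316)/15 = 0.45123

0.451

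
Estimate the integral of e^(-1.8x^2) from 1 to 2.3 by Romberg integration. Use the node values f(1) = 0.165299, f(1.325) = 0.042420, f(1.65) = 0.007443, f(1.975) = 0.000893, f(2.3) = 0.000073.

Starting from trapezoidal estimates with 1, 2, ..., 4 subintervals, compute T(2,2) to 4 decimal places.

T(0,0) (trapezoid, 1 panel, h=1.3000): 0.107492
T(1,0) (trapezoid, 2 panels, h=0.6500): 0.058584
T(2,0) (trapezoid, 4 panels, h=0.3250): 0.043369
T(1,1) = 0.058584 + (0.058584 − 0.107492)/3 = 0.042281
T(2,1) = 0.043369 + (0.043369 − 0.058584)/3 = 0.038297
T(2,2) = 0.038297 + (0.038297 − 0.042281)/15 = 0.038031

0.0380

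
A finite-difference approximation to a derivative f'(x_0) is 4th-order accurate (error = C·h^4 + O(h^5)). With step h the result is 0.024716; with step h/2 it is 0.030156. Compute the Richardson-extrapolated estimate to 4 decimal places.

0.0305

The leading error scales as h^4; refining by a factor of 2 reduces it by 2^4 = 16.
Extrapolated value = (16·A(h/2) − A(h)) / (16 − 1)
= (16·0.030156 − 0.024716) / 15
= 0.457780 / 15 = 0.030519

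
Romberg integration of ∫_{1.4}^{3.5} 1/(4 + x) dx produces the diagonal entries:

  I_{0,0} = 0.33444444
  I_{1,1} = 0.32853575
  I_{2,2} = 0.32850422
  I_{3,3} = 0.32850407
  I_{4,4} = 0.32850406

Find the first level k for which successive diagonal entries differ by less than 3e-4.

|I_{1,1} − I_{0,0}| = 0.00590869 ≥ 3e-4
|I_{2,2} − I_{1,1}| = 0.00003153 < 3e-4

k = 2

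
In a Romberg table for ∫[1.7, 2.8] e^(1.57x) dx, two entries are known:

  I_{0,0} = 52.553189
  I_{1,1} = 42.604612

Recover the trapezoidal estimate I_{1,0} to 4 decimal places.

From I_{1,1} = (4·I_{1,0} − I_{0,0})/3, solve for I_{1,0}:
4·I_{1,0} = 3·42.604612 + 52.553189 = 180.367025
I_{1,0} = 45.091756

45.0918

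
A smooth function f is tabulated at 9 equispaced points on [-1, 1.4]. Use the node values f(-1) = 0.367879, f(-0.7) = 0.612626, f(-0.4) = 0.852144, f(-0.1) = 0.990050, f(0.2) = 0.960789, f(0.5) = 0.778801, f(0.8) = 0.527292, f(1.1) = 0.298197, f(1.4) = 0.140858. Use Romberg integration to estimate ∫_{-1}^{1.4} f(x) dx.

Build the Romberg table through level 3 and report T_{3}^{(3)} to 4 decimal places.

1.5910

T_{0}^{(0)} (trapezoid, 1 panel, h=2.4000): 0.610484
T_{1}^{(0)} (trapezoid, 2 panels, h=1.2000): 1.458189
T_{2}^{(0)} (trapezoid, 4 panels, h=0.6000): 1.556756
T_{3}^{(0)} (trapezoid, 8 panels, h=0.3000): 1.582280
T_{1}^{(1)} = 1.458189 + (1.458189 − 0.610484)/3 = 1.740757
T_{2}^{(1)} = 1.556756 + (1.556756 − 1.458189)/3 = 1.589612
T_{3}^{(1)} = 1.582280 + (1.582280 − 1.556756)/3 = 1.590788
T_{2}^{(2)} = 1.589612 + (1.589612 − 1.740757)/15 = 1.579536
T_{3}^{(2)} = 1.590788 + (1.590788 − 1.589612)/15 = 1.590866
T_{3}^{(3)} = 1.590866 + (1.590866 − 1.579536)/63 = 1.591046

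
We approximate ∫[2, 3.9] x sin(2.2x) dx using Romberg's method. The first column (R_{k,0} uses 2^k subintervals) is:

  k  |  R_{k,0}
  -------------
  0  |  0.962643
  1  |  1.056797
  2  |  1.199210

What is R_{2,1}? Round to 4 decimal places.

R_{2,1} = 1.199210 + (1.199210 − 1.056797)/3 = 1.246681
(Column j=1 coincides with Simpson's rule on the same nodes.)

1.2467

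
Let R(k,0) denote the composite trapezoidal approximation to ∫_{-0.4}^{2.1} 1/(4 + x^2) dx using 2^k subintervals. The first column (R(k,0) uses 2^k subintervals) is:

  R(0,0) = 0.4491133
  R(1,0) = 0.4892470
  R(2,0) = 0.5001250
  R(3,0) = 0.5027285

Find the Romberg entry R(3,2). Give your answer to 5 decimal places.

0.50359

Richardson extrapolation on the trapezoidal column (denominator 4−1=3):
R(2,1) = 0.5001250 + (0.5001250 − 0.4892470)/3 = 0.5037510
R(3,1) = 0.5027285 + (0.5027285 − 0.5001250)/3 = 0.5035963
R(3,2) = (16·0.5035963 − 0.5037510) / 15 = 0.5035860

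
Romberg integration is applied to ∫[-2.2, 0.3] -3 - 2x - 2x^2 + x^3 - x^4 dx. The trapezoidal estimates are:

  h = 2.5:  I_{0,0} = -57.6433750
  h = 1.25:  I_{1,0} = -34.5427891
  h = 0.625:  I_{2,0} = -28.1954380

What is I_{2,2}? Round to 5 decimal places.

-26.02879

Richardson extrapolation on the trapezoidal column (denominator 4−1=3):
I_{1,1} = (4·(-34.5427891) − (-57.6433750)) / 3 = -26.8425938
I_{2,1} = -28.1954380 + (-28.1954380 − (-34.5427891))/3 = -26.0796543
I_{2,2} = (16·(-26.0796543) − (-26.8425938)) / 15 = -26.0287917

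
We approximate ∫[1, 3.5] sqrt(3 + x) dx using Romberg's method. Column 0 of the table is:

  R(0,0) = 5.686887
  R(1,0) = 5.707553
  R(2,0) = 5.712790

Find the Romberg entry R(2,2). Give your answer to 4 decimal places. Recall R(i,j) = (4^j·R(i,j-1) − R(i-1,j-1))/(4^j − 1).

R(1,1) = 5.707553 + (5.707553 − 5.686887)/3 = 5.714442
R(2,1) = 5.712790 + (5.712790 − 5.707553)/3 = 5.714536
R(2,2) = 5.714536 + (5.714536 − 5.714442)/15 = 5.714542
(Column j=1 coincides with Simpson's rule on the same nodes.)

5.7145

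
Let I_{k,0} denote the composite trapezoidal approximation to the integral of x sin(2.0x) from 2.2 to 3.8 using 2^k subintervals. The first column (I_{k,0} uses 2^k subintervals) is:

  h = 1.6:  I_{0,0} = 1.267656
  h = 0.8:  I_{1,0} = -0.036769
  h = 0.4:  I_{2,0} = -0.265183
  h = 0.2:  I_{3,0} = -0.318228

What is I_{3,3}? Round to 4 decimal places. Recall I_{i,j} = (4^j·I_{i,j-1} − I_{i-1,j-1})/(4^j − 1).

-0.3356

Richardson extrapolation on the trapezoidal column (denominator 4−1=3):
I_{1,1} = -0.036769 + (-0.036769 − 1.267656)/3 = -0.471577
I_{2,1} = -0.265183 + (-0.265183 − (-0.036769))/3 = -0.341321
I_{3,1} = (4·(-0.318228) − (-0.265183)) / 3 = -0.335910
I_{2,2} = (16·(-0.341321) − (-0.471577)) / 15 = -0.332637
I_{3,2} = -0.335910 + (-0.335910 − (-0.341321))/15 = -0.335549
I_{3,3} = -0.335549 + (-0.335549 − (-0.332637))/63 = -0.335595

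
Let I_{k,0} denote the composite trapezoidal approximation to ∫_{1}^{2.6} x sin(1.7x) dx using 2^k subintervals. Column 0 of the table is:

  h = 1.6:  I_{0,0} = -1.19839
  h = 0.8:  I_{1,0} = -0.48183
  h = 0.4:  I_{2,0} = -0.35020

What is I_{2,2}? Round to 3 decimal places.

-0.311

Richardson extrapolation on the trapezoidal column (denominator 4−1=3):
I_{1,1} = (4·(-0.48183) − (-1.19839)) / 3 = -0.24298
I_{2,1} = (4·(-0.35020) − (-0.48183)) / 3 = -0.30632
I_{2,2} = (16·(-0.30632) − (-0.24298)) / 15 = -0.31054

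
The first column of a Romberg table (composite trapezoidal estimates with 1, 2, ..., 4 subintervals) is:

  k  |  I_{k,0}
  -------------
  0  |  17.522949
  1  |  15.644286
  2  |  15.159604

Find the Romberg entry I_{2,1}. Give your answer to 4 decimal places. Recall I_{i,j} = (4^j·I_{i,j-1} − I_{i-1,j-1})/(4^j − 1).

Richardson extrapolation on the trapezoidal column (denominator 4−1=3):
I_{2,1} = (4·15.159604 − 15.644286) / 3 = 14.998043

14.9980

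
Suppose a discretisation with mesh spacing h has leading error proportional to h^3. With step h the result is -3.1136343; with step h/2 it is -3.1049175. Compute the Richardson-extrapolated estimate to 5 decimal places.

The leading error scales as h^3; refining by a factor of 2 reduces it by 2^3 = 8.
Extrapolated value = (8·A(h/2) − A(h)) / (8 − 1)
= (8·(-3.1049175) − (-3.1136343)) / 7
= -21.7257057 / 7 = -3.1036722

-3.10367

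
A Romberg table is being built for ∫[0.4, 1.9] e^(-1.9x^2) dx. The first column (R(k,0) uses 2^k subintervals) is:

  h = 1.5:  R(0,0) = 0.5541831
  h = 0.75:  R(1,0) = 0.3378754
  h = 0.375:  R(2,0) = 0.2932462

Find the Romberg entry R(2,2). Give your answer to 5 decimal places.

0.27921

Richardson extrapolation on the trapezoidal column (denominator 4−1=3):
R(1,1) = (4·0.3378754 − 0.5541831) / 3 = 0.2657728
R(2,1) = 0.2932462 + (0.2932462 − 0.3378754)/3 = 0.2783698
R(2,2) = 0.2783698 + (0.2783698 − 0.2657728)/15 = 0.2792096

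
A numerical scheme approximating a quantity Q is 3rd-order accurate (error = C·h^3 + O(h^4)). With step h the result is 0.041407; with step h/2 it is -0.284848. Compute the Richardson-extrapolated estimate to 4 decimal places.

Extrapolated value = (8·A(h/2) − A(h)) / (8 − 1)
= (8·(-0.284848) − 0.041407) / 7
= -2.320191 / 7 = -0.331456

-0.3315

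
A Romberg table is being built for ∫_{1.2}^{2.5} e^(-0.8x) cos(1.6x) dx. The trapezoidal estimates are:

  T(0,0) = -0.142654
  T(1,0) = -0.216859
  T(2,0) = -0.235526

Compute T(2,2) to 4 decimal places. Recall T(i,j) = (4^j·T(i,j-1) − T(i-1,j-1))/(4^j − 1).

Richardson extrapolation on the trapezoidal column (denominator 4−1=3):
T(1,1) = -0.216859 + (-0.216859 − (-0.142654))/3 = -0.241594
T(2,1) = -0.235526 + (-0.235526 − (-0.216859))/3 = -0.241748
T(2,2) = -0.241748 + (-0.241748 − (-0.241594))/15 = -0.241758

-0.2418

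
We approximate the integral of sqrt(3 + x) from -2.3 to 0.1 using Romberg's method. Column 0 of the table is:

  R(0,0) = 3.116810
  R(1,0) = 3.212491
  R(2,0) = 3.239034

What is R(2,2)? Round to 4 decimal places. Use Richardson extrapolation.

Richardson extrapolation on the trapezoidal column (denominator 4−1=3):
R(1,1) = (4·3.212491 − 3.116810) / 3 = 3.244385
R(2,1) = 3.239034 + (3.239034 − 3.212491)/3 = 3.247882
R(2,2) = (16·3.247882 − 3.244385) / 15 = 3.248115

3.2481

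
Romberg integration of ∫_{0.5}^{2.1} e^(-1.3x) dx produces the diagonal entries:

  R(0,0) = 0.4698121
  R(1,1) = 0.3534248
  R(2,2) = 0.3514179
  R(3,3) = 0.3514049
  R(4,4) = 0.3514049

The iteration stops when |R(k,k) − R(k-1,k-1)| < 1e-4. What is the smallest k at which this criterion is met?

|R(1,1) − R(0,0)| = 0.1163873 ≥ 1e-4
|R(2,2) − R(1,1)| = 0.0020069 ≥ 1e-4
|R(3,3) − R(2,2)| = 0.0000130 < 1e-4

k = 3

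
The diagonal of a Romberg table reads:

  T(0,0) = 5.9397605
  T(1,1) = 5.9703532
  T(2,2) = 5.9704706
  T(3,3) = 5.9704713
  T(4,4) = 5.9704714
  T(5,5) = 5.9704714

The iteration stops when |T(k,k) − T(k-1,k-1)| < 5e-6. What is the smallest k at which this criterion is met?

k = 3

|T(1,1) − T(0,0)| = 0.0305927 ≥ 5e-6
|T(2,2) − T(1,1)| = 0.0001174 ≥ 5e-6
|T(3,3) − T(2,2)| = 0.0000007 < 5e-6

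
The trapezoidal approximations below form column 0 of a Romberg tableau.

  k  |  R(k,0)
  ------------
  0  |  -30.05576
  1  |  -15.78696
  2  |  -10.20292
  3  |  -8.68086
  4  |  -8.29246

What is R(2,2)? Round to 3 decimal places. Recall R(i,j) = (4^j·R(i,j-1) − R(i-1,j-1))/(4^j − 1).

Richardson extrapolation on the trapezoidal column (denominator 4−1=3):
R(1,1) = (4·(-15.78696) − (-30.05576)) / 3 = -11.03069
R(2,1) = -10.20292 + (-10.20292 − (-15.78696))/3 = -8.34157
R(2,2) = (16·(-8.34157) − (-11.03069)) / 15 = -8.16230
(Column j=1 coincides with Simpson's rule on the same nodes.)

-8.162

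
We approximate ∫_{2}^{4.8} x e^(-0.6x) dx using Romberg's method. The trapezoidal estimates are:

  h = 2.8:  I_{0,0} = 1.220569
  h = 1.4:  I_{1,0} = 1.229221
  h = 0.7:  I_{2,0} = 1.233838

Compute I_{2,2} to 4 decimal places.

I_{1,1} = (4·1.229221 − 1.220569) / 3 = 1.232105
I_{2,1} = 1.233838 + (1.233838 − 1.229221)/3 = 1.235377
I_{2,2} = 1.235377 + (1.235377 − 1.232105)/15 = 1.235595

1.2356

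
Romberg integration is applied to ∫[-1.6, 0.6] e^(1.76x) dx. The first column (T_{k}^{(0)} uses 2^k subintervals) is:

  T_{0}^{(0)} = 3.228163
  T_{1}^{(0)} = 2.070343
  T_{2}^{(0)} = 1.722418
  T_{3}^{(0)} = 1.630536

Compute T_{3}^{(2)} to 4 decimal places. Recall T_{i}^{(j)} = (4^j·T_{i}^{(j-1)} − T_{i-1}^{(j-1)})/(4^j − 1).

1.5995

Richardson extrapolation on the trapezoidal column (denominator 4−1=3):
T_{2}^{(1)} = 1.722418 + (1.722418 − 2.070343)/3 = 1.606443
T_{3}^{(1)} = 1.630536 + (1.630536 − 1.722418)/3 = 1.599909
T_{3}^{(2)} = 1.599909 + (1.599909 − 1.606443)/15 = 1.599473
(Column j=1 coincides with Simpson's rule on the same nodes.)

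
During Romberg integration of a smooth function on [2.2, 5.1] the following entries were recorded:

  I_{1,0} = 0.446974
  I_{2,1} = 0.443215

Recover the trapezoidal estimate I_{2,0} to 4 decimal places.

0.4442

From I_{2,1} = (4·I_{2,0} − I_{1,0})/3, solve for I_{2,0}:
4·I_{2,0} = 3·0.443215 + 0.446974 = 1.776619
I_{2,0} = 0.444155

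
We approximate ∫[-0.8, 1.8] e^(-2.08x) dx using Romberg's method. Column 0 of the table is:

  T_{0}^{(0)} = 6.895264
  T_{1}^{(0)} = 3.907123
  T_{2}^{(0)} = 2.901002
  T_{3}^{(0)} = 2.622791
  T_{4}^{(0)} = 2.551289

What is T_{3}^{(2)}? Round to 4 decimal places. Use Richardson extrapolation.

2.5277

T_{2}^{(1)} = 2.901002 + (2.901002 − 3.907123)/3 = 2.565628
T_{3}^{(1)} = 2.622791 + (2.622791 − 2.901002)/3 = 2.530054
T_{3}^{(2)} = 2.530054 + (2.530054 − 2.565628)/15 = 2.527682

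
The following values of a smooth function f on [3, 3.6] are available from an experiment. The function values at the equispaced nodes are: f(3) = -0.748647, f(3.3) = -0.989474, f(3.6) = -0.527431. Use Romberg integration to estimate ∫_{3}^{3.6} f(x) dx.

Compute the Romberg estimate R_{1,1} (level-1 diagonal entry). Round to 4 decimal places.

R_{0,0} (trapezoid, 1 panel, h=0.6000): -0.382823
R_{1,0} (trapezoid, 2 panels, h=0.3000): -0.488254
R_{1,1} = -0.488254 + (-0.488254 − (-0.382823))/3 = -0.523398

-0.5234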